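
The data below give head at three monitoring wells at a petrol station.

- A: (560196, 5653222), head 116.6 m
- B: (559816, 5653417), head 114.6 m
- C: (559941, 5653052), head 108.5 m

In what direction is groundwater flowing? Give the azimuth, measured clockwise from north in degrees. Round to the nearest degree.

217°

With h = a·x + b·y + c and A as origin, the differences give:
  (-380)·a + 195·b = -2.0
  (-255)·a + (-170)·b = -8.1
Eliminate b (×(-170) and ×195, subtract): 114325·a = 1919.50 → a = ∂h/∂x = +0.01679
Back-substitute: b = ∂h/∂y = +0.02246.
Flow direction (−∇h) has components (-0.01679 E, -0.02246 N).
Azimuth = atan2(E, N) = atan2(-0.01679, -0.02246) = 216.8° ≈ 217°.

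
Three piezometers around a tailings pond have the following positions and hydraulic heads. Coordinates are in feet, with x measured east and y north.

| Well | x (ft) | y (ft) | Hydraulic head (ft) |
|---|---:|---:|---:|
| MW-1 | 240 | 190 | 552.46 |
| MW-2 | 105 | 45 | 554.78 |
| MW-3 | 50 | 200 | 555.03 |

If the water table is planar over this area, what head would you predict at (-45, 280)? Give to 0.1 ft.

Three-point gradient (reference MW-1): Δ to MW-2 = (-135, -145, +2.32), Δ to MW-3 = (-190, 10, +2.57).
∂h/∂x = -0.01370, ∂h/∂y = -0.003247 (det = -28900).
h(-45, 280) = 552.46 + (-0.01370)·(-285) + (-0.003247)·(90) = 552.46 +3.904 -0.292 = 556.071 ft.

556.1 ft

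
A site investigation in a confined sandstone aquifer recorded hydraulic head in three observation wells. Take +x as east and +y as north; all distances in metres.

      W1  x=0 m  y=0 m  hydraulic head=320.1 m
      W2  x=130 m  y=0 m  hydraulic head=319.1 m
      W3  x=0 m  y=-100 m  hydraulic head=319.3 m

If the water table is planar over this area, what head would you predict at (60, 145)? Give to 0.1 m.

320.8 m

∂h/∂x = (319.1 − 320.1) / (130 − 0) = -0.007692
∂h/∂y = (319.3 − 320.1) / (-100 − 0) = +0.008000
h(60, 145) = 320.1 + (-0.007692)·(60) + (+0.008000)·(145) = 320.1 -0.462 +1.160 = 320.798 m.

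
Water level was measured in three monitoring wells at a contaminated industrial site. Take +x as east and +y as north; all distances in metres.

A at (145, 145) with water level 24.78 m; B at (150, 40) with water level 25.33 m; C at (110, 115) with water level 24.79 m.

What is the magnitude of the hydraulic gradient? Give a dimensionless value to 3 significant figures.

Three-point gradient (reference A): Δ to B = (5, -105, +0.55), Δ to C = (-35, -30, +0.01).
∂h/∂x = +0.004039, ∂h/∂y = -0.005046 (det = -3825).
|∇h| = √(0.004039² + -0.005046²) = 0.006463

0.00646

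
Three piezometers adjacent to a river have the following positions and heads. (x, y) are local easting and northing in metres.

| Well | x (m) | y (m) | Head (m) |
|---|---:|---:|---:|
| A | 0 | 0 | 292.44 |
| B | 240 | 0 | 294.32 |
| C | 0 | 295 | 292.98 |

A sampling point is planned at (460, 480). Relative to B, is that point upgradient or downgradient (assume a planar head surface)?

upgradient

∂h/∂x = (294.32 − 292.44) / (240 − 0) = +0.007833
∂h/∂y = (292.98 − 292.44) / (295 − 0) = +0.001831
Head at (460, 480) = 292.44 + (+0.007833)·(460) + (+0.001831)·(480) = 296.92 m.
That is higher than the 294.32 m at B, so the point is upgradient.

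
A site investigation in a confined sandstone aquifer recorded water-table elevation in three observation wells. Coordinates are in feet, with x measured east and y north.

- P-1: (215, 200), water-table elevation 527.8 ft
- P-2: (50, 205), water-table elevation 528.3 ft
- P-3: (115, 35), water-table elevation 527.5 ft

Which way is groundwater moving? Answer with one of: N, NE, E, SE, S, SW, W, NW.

SE

Taking P-1 as reference: P-2−P-1 = (-165, 5, +0.5); P-3−P-1 = (-100, -165, -0.3).
Solve a·Δx + b·Δy = Δh: det = (-165)·(-165) − (-100)·5 = 27725.
∂h/∂x = [(+0.5)·(-165) − (-0.3)·5] / 27725 = -0.002922
∂h/∂y = [(-165)·(-0.3) − (-100)·(+0.5)] / 27725 = +0.003589
Flow = −∇h = (+0.002922 east, -0.003589 north), which points southeast.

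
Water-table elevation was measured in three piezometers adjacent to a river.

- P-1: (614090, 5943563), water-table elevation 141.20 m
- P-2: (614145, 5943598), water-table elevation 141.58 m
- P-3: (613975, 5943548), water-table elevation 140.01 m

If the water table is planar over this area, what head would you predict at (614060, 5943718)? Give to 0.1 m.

Differences from P-1: to P-2 (Δx, Δy, Δh) = (55, 35, +0.38); to P-3 = (-115, -15, -1.19).
Solve a·Δx + b·Δy = Δh: det = 55·(-15) − (-115)·35 = 3200.
∂h/∂x = [(+0.38)·(-15) − (-1.19)·35] / 3200 = +0.01123
∂h/∂y = [55·(-1.19) − (-115)·(+0.38)] / 3200 = -0.006797
h(614060, 5943718) = 141.20 + (+0.01123)·(-30) + (-0.006797)·(155) = 141.20 -0.337 -1.054 = 139.809 m.

139.8 m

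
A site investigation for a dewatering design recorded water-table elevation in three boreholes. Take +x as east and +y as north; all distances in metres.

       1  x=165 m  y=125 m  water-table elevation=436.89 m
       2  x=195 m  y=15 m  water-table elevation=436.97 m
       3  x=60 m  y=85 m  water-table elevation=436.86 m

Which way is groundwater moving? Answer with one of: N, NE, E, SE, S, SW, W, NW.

Taking 1 as reference: 2−1 = (30, -110, +0.08); 3−1 = (-105, -40, -0.03).
Determinant of the coordinate differences = 30·(-40) − (-105)·(-110) = -12750.
∂h/∂x = [(+0.08)·(-40) − (-0.03)·(-110)] / -12750 = +0.0005098
∂h/∂y = [30·(-0.03) − (-105)·(+0.08)] / -12750 = -0.0005882
Flow = −∇h = (-0.0005098 east, +0.0005882 north), which points northwest.

NW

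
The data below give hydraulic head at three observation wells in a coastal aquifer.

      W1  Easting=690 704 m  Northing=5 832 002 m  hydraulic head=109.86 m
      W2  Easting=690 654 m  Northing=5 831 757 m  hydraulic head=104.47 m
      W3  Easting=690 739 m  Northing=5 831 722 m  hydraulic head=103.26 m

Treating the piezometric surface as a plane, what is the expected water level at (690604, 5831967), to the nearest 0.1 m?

109.5 m

With h = a·x + b·y + c and W1 as origin, the differences give:
  (-50)·a + (-245)·b = -5.39
  35·a + (-280)·b = -6.60
Eliminate b (×(-280) and ×(-245), subtract): 22575·a = -107.800 → a = ∂h/∂x = -0.004775
Back-substitute: b = ∂h/∂y = +0.02297.
h(690604, 5831967) = 109.86 + (-0.004775)·(-100) + (+0.02297)·(-35) = 109.86 +0.478 -0.804 = 109.533 m.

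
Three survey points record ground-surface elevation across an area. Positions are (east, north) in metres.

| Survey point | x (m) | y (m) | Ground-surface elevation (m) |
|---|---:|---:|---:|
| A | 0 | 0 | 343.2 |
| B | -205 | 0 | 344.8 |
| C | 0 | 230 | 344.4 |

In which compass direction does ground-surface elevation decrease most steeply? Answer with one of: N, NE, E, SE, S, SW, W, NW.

SE

∂z/∂x = (344.8 − 343.2) / (-205 − 0) = -0.007805
∂z/∂y = (344.4 − 343.2) / (230 − 0) = +0.005217
Steepest decrease is along −∇f = (+0.007805 E, -0.005217 N) → southeast.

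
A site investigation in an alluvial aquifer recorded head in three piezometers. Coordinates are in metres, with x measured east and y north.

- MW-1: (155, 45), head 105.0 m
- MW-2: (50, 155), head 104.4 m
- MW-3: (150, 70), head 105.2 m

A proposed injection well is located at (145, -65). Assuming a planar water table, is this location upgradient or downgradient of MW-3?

Differences from MW-1: to MW-2 (Δx, Δy, Δh) = (-105, 110, -0.6); to MW-3 = (-5, 25, +0.2).
Solve a·Δx + b·Δy = Δh: det = (-105)·25 − (-5)·110 = -2075.
∂h/∂x = [(-0.6)·25 − (+0.2)·110] / -2075 = +0.01783
∂h/∂y = [(-105)·(+0.2) − (-5)·(-0.6)] / -2075 = +0.01157
Head at (145, -65) = 105.0 + (+0.01783)·(-10) + (+0.01157)·(-110) = 103.55 m.
That is lower than the 105.2 m at MW-3, so the point is downgradient.

downgradient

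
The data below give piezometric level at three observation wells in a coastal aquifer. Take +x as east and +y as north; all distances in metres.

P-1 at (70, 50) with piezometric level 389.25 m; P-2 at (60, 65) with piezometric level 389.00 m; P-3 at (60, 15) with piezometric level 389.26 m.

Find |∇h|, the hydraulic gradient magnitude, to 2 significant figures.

0.018

Differences from P-1: to P-2 (Δx, Δy, Δh) = (-10, 15, -0.25); to P-3 = (-10, -35, +0.01).
Solve a·Δx + b·Δy = Δh: det = (-10)·(-35) − (-10)·15 = 500.
∂h/∂x = [(-0.25)·(-35) − (+0.01)·15] / 500 = +0.01720
∂h/∂y = [(-10)·(+0.01) − (-10)·(-0.25)] / 500 = -0.005200
|∇h| = √(0.01720² + -0.005200²) = 0.01797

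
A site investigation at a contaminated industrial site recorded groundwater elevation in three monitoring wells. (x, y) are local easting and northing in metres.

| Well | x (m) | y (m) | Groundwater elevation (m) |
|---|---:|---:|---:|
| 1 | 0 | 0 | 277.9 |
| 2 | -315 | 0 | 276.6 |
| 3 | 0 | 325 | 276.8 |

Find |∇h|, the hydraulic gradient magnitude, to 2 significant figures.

0.0053

∂h/∂x = (276.6 − 277.9) / (-315 − 0) = +0.004127
∂h/∂y = (276.8 − 277.9) / (325 − 0) = -0.003385
|∇h| = √(0.004127² + -0.003385²) = 0.005338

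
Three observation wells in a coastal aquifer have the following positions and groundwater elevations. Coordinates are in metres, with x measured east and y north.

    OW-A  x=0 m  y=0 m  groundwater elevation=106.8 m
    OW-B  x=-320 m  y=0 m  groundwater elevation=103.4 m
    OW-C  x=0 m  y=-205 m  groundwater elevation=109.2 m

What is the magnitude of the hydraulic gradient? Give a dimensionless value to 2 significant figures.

0.016

∂h/∂x = (103.4 − 106.8) / (-320 − 0) = +0.01062
∂h/∂y = (109.2 − 106.8) / (-205 − 0) = -0.01171
|∇h| = √(0.01062² + -0.01171²) = 0.01581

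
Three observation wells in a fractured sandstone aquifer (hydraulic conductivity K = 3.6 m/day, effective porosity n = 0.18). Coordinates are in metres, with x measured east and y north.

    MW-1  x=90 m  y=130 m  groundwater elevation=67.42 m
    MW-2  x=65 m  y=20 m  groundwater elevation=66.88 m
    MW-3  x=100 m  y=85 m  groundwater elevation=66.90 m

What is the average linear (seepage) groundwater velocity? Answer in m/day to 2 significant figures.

0.34 m/day

Taking MW-1 as reference: MW-2−MW-1 = (-25, -110, -0.54); MW-3−MW-1 = (10, -45, -0.52).
Determinant of the coordinate differences = (-25)·(-45) − 10·(-110) = 2225.
∂h/∂x = [(-0.54)·(-45) − (-0.52)·(-110)] / 2225 = -0.01479
∂h/∂y = [(-25)·(-0.52) − 10·(-0.54)] / 2225 = +0.008270
|∇h| = √(-0.01479² + 0.008270²) = 0.01695
Seepage velocity v = K·i/n = 3.6 × 0.01695 / 0.18 = 0.339 m/day.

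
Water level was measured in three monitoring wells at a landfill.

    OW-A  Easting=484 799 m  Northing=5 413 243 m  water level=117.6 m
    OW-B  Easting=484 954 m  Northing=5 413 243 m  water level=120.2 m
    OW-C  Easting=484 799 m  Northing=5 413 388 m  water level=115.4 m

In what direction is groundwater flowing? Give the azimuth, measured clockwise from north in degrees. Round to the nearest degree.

∂h/∂x = (120.2 − 117.6) / (484954 − 484799) = +0.01677
∂h/∂y = (115.4 − 117.6) / (5413388 − 5413243) = -0.01517
Flow direction (−∇h) has components (-0.01677 E, +0.01517 N).
Azimuth = atan2(E, N) = atan2(-0.01677, +0.01517) = 312.1° ≈ 312°.

312°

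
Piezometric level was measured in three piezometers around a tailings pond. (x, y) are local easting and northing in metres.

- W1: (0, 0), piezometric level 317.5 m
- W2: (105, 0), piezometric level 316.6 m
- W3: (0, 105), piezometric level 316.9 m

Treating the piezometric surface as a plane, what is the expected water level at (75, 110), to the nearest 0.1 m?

316.2 m

∂h/∂x = (316.6 − 317.5) / (105 − 0) = -0.008571
∂h/∂y = (316.9 − 317.5) / (105 − 0) = -0.005714
h(75, 110) = 317.5 + (-0.008571)·(75) + (-0.005714)·(110) = 317.5 -0.643 -0.629 = 316.229 m.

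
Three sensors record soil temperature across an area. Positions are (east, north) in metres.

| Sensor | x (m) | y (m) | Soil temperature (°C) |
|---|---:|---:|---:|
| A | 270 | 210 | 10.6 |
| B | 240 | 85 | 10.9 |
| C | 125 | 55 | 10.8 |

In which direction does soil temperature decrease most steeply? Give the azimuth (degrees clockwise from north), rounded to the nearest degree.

330°

With T = a·x + b·y + c and A as origin, the differences give:
  (-30)·a + (-125)·b = +0.3
  (-145)·a + (-155)·b = +0.2
Eliminate b (×(-155) and ×(-125), subtract): -13475·a = -21.50 → a = ∂T/∂x = +0.001596
Back-substitute: b = ∂T/∂y = -0.002783.
Steepest decrease is along −∇f: components (-0.001596 E, +0.002783 N).
Azimuth = atan2(-0.001596, +0.002783) = 330.2° ≈ 330°.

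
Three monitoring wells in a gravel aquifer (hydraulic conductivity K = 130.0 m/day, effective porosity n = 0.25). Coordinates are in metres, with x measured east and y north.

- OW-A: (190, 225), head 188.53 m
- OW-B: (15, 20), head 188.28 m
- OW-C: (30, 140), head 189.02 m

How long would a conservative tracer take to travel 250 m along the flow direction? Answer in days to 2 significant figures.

Differences from OW-A: to OW-B (Δx, Δy, Δh) = (-175, -205, -0.25); to OW-C = (-160, -85, +0.49).
Determinant of the coordinate differences = (-175)·(-85) − (-160)·(-205) = -17925.
∂h/∂x = [(-0.25)·(-85) − (+0.49)·(-205)] / -17925 = -0.006789
∂h/∂y = [(-175)·(+0.49) − (-160)·(-0.25)] / -17925 = +0.007015
|∇h| = √(-0.006789² + 0.007015²) = 0.009762
Seepage velocity v = K·i/n = 130.0 × 0.009762 / 0.25 = 5.076 m/day.
t = 250 / 5.076 = 49.25 days.

49 days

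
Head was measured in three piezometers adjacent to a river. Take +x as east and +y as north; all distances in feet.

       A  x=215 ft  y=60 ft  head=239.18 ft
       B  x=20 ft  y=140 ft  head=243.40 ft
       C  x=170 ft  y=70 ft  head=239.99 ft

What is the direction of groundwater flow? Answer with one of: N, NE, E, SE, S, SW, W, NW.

SE

Taking A as reference: B−A = (-195, 80, +4.22); C−A = (-45, 10, +0.81).
Solve a·Δx + b·Δy = Δh: det = (-195)·10 − (-45)·80 = 1650.
∂h/∂x = [(+4.22)·10 − (+0.81)·80] / 1650 = -0.01370
∂h/∂y = [(-195)·(+0.81) − (-45)·(+4.22)] / 1650 = +0.01936
Flow = −∇h = (+0.01370 east, -0.01936 north), which points southeast.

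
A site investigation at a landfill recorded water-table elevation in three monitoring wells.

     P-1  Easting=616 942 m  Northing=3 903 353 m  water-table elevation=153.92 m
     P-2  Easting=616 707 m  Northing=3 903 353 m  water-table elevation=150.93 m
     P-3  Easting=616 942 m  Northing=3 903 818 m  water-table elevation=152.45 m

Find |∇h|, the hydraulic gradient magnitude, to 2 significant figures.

∂h/∂x = (150.93 − 153.92) / (616707 − 616942) = +0.01272
∂h/∂y = (152.45 − 153.92) / (3903818 − 3903353) = -0.003161
|∇h| = √(0.01272² + -0.003161²) = 0.01311

0.013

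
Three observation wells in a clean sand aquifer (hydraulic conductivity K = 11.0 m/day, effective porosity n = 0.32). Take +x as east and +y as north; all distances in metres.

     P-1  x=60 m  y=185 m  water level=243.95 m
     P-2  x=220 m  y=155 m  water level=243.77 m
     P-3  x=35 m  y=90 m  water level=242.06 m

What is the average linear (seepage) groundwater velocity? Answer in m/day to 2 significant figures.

Taking P-1 as reference: P-2−P-1 = (160, -30, -0.18); P-3−P-1 = (-25, -95, -1.89).
Determinant of the coordinate differences = 160·(-95) − (-25)·(-30) = -15950.
∂h/∂x = [(-0.18)·(-95) − (-1.89)·(-30)] / -15950 = +0.002483
∂h/∂y = [160·(-1.89) − (-25)·(-0.18)] / -15950 = +0.01924
|∇h| = √(0.002483² + 0.01924²) = 0.0194
Seepage velocity v = K·i/n = 11.0 × 0.0194 / 0.32 = 0.6669 m/day.

0.67 m/day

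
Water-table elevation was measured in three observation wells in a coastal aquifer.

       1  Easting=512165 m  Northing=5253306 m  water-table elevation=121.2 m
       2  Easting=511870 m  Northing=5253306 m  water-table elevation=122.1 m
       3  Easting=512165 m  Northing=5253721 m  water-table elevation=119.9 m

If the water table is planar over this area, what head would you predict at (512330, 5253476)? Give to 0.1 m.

120.2 m

∂h/∂x = (122.1 − 121.2) / (511870 − 512165) = -0.003051
∂h/∂y = (119.9 − 121.2) / (5253721 − 5253306) = -0.003133
h(512330, 5253476) = 121.2 + (-0.003051)·(165) + (-0.003133)·(170) = 121.2 -0.503 -0.533 = 120.164 m.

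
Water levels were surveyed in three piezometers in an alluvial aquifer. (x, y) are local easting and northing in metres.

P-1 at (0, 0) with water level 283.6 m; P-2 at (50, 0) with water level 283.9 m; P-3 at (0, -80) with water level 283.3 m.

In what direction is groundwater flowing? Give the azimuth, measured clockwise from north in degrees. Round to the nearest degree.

238°

∂h/∂x = (283.9 − 283.6) / (50 − 0) = +0.006000
∂h/∂y = (283.3 − 283.6) / (-80 − 0) = +0.003750
Flow direction (−∇h) has components (-0.006000 E, -0.003750 N).
Azimuth = atan2(E, N) = atan2(-0.006000, -0.003750) = 238.0° ≈ 238°.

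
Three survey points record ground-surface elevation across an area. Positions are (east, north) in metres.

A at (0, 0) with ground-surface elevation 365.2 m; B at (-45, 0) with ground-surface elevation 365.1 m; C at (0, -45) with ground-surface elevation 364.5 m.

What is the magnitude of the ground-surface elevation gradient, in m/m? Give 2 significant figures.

0.016 m/m

∂z/∂x = (365.1 − 365.2) / (-45 − 0) = +0.002222
∂z/∂y = (364.5 − 365.2) / (-45 − 0) = +0.01556
|∇f| = √(0.002222² + 0.01556²) = 0.01572 m/m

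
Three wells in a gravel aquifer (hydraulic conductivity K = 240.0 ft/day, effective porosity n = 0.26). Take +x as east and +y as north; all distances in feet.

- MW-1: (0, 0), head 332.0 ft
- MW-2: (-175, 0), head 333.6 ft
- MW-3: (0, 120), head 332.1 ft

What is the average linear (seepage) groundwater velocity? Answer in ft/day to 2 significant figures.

∂h/∂x = (333.6 − 332.0) / (-175 − 0) = -0.009143
∂h/∂y = (332.1 − 332.0) / (120 − 0) = +0.0008333
|∇h| = √(-0.009143² + 0.0008333²) = 0.009181
Seepage velocity v = K·i/n = 240.0 × 0.009181 / 0.26 = 8.475 ft/day.

8.5 ft/day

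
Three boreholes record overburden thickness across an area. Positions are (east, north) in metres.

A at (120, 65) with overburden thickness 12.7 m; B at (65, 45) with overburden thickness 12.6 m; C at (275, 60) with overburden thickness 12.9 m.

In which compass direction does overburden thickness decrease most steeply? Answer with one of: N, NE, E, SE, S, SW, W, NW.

SW

Differences from A: to B (Δx, Δy, Δh) = (-55, -20, -0.1); to C = (155, -5, +0.2).
Solve a·Δx + b·Δy = Δd: det = (-55)·(-5) − 155·(-20) = 3375.
∂d/∂x = [(-0.1)·(-5) − (+0.2)·(-20)] / 3375 = +0.001333
∂d/∂y = [(-55)·(+0.2) − 155·(-0.1)] / 3375 = +0.001333
Steepest decrease is along −∇f = (-0.001333 E, -0.001333 N) → southwest.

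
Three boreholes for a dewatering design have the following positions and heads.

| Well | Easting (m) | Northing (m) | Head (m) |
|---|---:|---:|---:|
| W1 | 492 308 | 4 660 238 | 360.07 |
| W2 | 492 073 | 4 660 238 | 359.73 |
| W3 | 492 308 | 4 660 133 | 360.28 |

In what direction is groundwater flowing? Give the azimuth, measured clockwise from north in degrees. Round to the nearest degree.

∂h/∂x = (359.73 − 360.07) / (492073 − 492308) = +0.001447
∂h/∂y = (360.28 − 360.07) / (4660133 − 4660238) = -0.002000
Flow direction (−∇h) has components (-0.001447 E, +0.002000 N).
Azimuth = atan2(E, N) = atan2(-0.001447, +0.002000) = 324.1° ≈ 324°.

324°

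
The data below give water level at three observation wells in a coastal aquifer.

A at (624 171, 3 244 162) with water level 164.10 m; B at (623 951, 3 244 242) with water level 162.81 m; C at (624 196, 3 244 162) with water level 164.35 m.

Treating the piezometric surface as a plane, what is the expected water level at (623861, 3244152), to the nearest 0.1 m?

Differences from A: to B (Δx, Δy, Δh) = (-220, 80, -1.29); to C = (25, 0, +0.25).
Solve a·Δx + b·Δy = Δh: det = (-220)·0 − 25·80 = -2000.
∂h/∂x = [(-1.29)·0 − (+0.25)·80] / -2000 = +0.01000
∂h/∂y = [(-220)·(+0.25) − 25·(-1.29)] / -2000 = +0.01138
h(623861, 3244152) = 164.10 + (+0.01000)·(-310) + (+0.01138)·(-10) = 164.10 -3.100 -0.114 = 160.886 m.

160.9 m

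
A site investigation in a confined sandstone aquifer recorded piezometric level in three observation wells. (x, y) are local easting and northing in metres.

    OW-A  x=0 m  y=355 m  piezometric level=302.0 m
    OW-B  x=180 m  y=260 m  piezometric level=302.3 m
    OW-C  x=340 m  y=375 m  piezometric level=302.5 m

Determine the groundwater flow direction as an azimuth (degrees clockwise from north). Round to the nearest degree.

Differences from OW-A: to OW-B (Δx, Δy, Δh) = (180, -95, +0.3); to OW-C = (340, 20, +0.5).
Determinant of the coordinate differences = 180·20 − 340·(-95) = 35900.
∂h/∂x = [(+0.3)·20 − (+0.5)·(-95)] / 35900 = +0.001490
∂h/∂y = [180·(+0.5) − 340·(+0.3)] / 35900 = -0.0003343
Flow direction (−∇h) has components (-0.001490 E, +0.0003343 N).
Azimuth = atan2(E, N) = atan2(-0.001490, +0.0003343) = 282.6° ≈ 283°.

283°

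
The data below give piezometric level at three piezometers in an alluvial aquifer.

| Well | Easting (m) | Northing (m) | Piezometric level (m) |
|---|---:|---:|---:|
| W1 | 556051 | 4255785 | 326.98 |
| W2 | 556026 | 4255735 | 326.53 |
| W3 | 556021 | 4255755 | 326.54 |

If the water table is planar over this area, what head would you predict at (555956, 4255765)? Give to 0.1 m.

325.8 m

Taking W1 as reference: W2−W1 = (-25, -50, -0.45); W3−W1 = (-30, -30, -0.44).
Determinant of the coordinate differences = (-25)·(-30) − (-30)·(-50) = -750.
∂h/∂x = [(-0.45)·(-30) − (-0.44)·(-50)] / -750 = +0.01133
∂h/∂y = [(-25)·(-0.44) − (-30)·(-0.45)] / -750 = +0.003333
h(555956, 4255765) = 326.98 + (+0.01133)·(-95) + (+0.003333)·(-20) = 326.98 -1.077 -0.067 = 325.837 m.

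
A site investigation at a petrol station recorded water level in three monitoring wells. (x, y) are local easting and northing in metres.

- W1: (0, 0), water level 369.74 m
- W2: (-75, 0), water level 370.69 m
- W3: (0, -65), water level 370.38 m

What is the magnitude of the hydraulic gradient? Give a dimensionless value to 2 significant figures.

∂h/∂x = (370.69 − 369.74) / (-75 − 0) = -0.01267
∂h/∂y = (370.38 − 369.74) / (-65 − 0) = -0.009846
|∇h| = √(-0.01267² + -0.009846²) = 0.01605

0.016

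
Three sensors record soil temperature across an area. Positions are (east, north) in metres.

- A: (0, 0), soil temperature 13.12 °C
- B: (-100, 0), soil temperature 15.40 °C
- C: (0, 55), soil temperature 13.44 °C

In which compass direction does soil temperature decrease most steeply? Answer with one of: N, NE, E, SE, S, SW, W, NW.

∂T/∂x = (15.40 − 13.12) / (-100 − 0) = -0.02280
∂T/∂y = (13.44 − 13.12) / (55 − 0) = +0.005818
Steepest decrease is along −∇f = (+0.02280 E, -0.005818 N) → east.

E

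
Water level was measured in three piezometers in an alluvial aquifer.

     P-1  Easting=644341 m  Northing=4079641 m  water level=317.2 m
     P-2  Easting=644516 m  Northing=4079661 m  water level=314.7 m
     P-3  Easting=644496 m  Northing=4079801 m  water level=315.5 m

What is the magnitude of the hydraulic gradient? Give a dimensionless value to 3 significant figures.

Differences from P-1: to P-2 (Δx, Δy, Δh) = (175, 20, -2.5); to P-3 = (155, 160, -1.7).
Solve a·Δx + b·Δy = Δh: det = 175·160 − 155·20 = 24900.
∂h/∂x = [(-2.5)·160 − (-1.7)·20] / 24900 = -0.01470
∂h/∂y = [175·(-1.7) − 155·(-2.5)] / 24900 = +0.003614
|∇h| = √(-0.01470² + 0.003614²) = 0.01514

0.0151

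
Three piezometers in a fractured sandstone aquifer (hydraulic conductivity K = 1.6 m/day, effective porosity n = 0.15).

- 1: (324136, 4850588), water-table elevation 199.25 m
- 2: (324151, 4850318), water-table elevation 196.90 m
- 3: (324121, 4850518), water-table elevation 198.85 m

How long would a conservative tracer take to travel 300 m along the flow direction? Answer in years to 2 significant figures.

With h = a·x + b·y + c and 1 as origin, the differences give:
  15·a + (-270)·b = -2.35
  (-15)·a + (-70)·b = -0.40
Eliminate b (×(-70) and ×(-270), subtract): -5100·a = 56.500 → a = ∂h/∂x = -0.01108
Back-substitute: b = ∂h/∂y = +0.008088.
|∇h| = √(-0.01108² + 0.008088²) = 0.01372
Seepage velocity v = K·i/n = 1.6 × 0.01372 / 0.15 = 0.1463 m/day.
t = 300 / 0.1463 = 2051 days = 5.62 years.

5.6 years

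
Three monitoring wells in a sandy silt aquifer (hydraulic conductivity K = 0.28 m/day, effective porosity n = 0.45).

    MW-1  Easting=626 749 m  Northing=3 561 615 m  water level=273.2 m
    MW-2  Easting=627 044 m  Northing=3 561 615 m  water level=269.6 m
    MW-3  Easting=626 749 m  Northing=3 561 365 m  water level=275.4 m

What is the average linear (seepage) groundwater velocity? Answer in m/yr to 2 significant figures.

3.4 m/yr

∂h/∂x = (269.6 − 273.2) / (627044 − 626749) = -0.01220
∂h/∂y = (275.4 − 273.2) / (3561365 − 3561615) = -0.008800
|∇h| = √(-0.01220² + -0.008800²) = 0.01504
Seepage velocity v = K·i/n = 0.28 × 0.01504 / 0.45 = 0.009358 m/day = 3.418 m/yr.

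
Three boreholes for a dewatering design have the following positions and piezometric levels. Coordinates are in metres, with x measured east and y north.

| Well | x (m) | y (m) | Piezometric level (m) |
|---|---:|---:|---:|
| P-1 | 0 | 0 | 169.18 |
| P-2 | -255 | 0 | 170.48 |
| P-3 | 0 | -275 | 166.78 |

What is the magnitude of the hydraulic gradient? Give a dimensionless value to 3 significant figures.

0.0101

∂h/∂x = (170.48 − 169.18) / (-255 − 0) = -0.005098
∂h/∂y = (166.78 − 169.18) / (-275 − 0) = +0.008727
|∇h| = √(-0.005098² + 0.008727²) = 0.01011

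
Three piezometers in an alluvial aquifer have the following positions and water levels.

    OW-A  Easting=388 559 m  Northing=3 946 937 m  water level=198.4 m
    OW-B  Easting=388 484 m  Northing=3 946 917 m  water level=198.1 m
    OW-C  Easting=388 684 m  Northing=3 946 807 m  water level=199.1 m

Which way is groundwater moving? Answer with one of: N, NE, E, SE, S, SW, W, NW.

W

Differences from OW-A: to OW-B (Δx, Δy, Δh) = (-75, -20, -0.3); to OW-C = (125, -130, +0.7).
Determinant of the coordinate differences = (-75)·(-130) − 125·(-20) = 12250.
∂h/∂x = [(-0.3)·(-130) − (+0.7)·(-20)] / 12250 = +0.004327
∂h/∂y = [(-75)·(+0.7) − 125·(-0.3)] / 12250 = -0.001224
Flow = −∇h = (-0.004327 east, +0.001224 north), which points west.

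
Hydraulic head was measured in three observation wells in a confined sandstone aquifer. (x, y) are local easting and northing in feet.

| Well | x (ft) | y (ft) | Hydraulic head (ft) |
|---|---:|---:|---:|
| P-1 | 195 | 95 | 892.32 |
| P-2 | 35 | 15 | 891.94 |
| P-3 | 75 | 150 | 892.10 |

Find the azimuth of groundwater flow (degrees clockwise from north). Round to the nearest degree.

255°

With h = a·x + b·y + c and P-1 as origin, the differences give:
  (-160)·a + (-80)·b = -0.38
  (-120)·a + 55·b = -0.22
Eliminate b (×55 and ×(-80), subtract): -18400·a = -38.500 → a = ∂h/∂x = +0.002092
Back-substitute: b = ∂h/∂y = +0.0005652.
Flow direction (−∇h) has components (-0.002092 E, -0.0005652 N).
Azimuth = atan2(E, N) = atan2(-0.002092, -0.0005652) = 254.9° ≈ 255°.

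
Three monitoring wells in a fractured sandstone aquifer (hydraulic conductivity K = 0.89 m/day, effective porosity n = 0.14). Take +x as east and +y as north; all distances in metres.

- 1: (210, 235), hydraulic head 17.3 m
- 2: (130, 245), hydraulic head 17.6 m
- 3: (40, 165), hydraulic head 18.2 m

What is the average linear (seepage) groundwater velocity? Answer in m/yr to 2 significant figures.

With h = a·x + b·y + c and 1 as origin, the differences give:
  (-80)·a + 10·b = +0.3
  (-170)·a + (-70)·b = +0.9
Eliminate b (×(-70) and ×10, subtract): 7300·a = -30.00 → a = ∂h/∂x = -0.004110
Back-substitute: b = ∂h/∂y = -0.002877.
|∇h| = √(-0.004110² + -0.002877²) = 0.005017
Seepage velocity v = K·i/n = 0.89 × 0.005017 / 0.14 = 0.03189 m/day = 11.65 m/yr.

12 m/yr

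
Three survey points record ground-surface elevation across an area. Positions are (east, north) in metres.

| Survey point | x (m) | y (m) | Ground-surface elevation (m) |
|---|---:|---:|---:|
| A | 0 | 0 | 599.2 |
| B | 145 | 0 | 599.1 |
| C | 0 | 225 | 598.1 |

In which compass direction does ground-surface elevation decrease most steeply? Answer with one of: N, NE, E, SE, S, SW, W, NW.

N

∂z/∂x = (599.1 − 599.2) / (145 − 0) = -0.0006897
∂z/∂y = (598.1 − 599.2) / (225 − 0) = -0.004889
Steepest decrease is along −∇f = (+0.0006897 E, +0.004889 N) → north.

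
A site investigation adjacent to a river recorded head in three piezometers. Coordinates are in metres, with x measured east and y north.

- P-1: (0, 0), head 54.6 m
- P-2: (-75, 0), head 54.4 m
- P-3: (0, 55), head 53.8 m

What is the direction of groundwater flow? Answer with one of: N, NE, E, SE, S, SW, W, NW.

N

∂h/∂x = (54.4 − 54.6) / (-75 − 0) = +0.002667
∂h/∂y = (53.8 − 54.6) / (55 − 0) = -0.01455
Flow = −∇h = (-0.002667 east, +0.01455 north), which points north.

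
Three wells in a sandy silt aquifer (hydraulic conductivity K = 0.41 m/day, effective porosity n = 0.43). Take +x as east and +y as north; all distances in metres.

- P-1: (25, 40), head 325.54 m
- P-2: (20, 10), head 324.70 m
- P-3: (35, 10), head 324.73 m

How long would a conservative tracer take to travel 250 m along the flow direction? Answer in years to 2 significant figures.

Taking P-1 as reference: P-2−P-1 = (-5, -30, -0.84); P-3−P-1 = (10, -30, -0.81).
Determinant of the coordinate differences = (-5)·(-30) − 10·(-30) = 450.
∂h/∂x = [(-0.84)·(-30) − (-0.81)·(-30)] / 450 = +0.002000
∂h/∂y = [(-5)·(-0.81) − 10·(-0.84)] / 450 = +0.02767
|∇h| = √(0.002000² + 0.02767²) = 0.02774
Seepage velocity v = K·i/n = 0.41 × 0.02774 / 0.43 = 0.02645 m/day.
t = 250 / 0.02645 = 9452 days = 25.9 years.

26 years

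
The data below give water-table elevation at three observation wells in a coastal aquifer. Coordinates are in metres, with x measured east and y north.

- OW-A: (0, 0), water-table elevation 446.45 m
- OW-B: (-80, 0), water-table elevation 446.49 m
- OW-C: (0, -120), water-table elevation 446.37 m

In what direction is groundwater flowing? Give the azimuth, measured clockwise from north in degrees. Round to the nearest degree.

∂h/∂x = (446.49 − 446.45) / (-80 − 0) = -0.0005000
∂h/∂y = (446.37 − 446.45) / (-120 − 0) = +0.0006667
Flow direction (−∇h) has components (+0.0005000 E, -0.0006667 N).
Azimuth = atan2(E, N) = atan2(+0.0005000, -0.0006667) = 143.1° ≈ 143°.

143°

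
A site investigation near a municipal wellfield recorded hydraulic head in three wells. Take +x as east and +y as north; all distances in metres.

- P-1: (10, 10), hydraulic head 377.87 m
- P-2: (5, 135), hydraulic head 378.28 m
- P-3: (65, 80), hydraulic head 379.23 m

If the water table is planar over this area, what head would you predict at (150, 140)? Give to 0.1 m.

381.1 m

Taking P-1 as reference: P-2−P-1 = (-5, 125, +0.41); P-3−P-1 = (55, 70, +1.36).
Determinant of the coordinate differences = (-5)·70 − 55·125 = -7225.
∂h/∂x = [(+0.41)·70 − (+1.36)·125] / -7225 = +0.01956
∂h/∂y = [(-5)·(+1.36) − 55·(+0.41)] / -7225 = +0.004062
h(150, 140) = 377.87 + (+0.01956)·(140) + (+0.004062)·(130) = 377.87 +2.738 +0.528 = 381.136 m.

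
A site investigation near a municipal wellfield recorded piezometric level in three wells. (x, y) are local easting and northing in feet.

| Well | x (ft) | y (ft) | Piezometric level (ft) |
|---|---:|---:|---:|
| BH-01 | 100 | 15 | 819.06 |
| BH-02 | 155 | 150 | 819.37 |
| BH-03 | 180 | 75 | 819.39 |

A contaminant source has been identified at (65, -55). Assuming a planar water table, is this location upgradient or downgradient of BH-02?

Differences from BH-01: to BH-02 (Δx, Δy, Δh) = (55, 135, +0.31); to BH-03 = (80, 60, +0.33).
Solve a·Δx + b·Δy = Δh: det = 55·60 − 80·135 = -7500.
∂h/∂x = [(+0.31)·60 − (+0.33)·135] / -7500 = +0.003460
∂h/∂y = [55·(+0.33) − 80·(+0.31)] / -7500 = +0.0008867
Head at (65, -55) = 819.06 + (+0.003460)·(-35) + (+0.0008867)·(-70) = 818.88 ft.
That is lower than the 819.37 ft at BH-02, so the point is downgradient.

downgradient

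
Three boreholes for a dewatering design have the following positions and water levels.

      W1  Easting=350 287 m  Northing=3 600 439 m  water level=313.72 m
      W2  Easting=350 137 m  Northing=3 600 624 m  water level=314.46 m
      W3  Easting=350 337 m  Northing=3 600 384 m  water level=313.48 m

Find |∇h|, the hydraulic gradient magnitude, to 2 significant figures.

0.0038

Differences from W1: to W2 (Δx, Δy, Δh) = (-150, 185, +0.74); to W3 = (50, -55, -0.24).
Solve a·Δx + b·Δy = Δh: det = (-150)·(-55) − 50·185 = -1000.
∂h/∂x = [(+0.74)·(-55) − (-0.24)·185] / -1000 = -0.003700
∂h/∂y = [(-150)·(-0.24) − 50·(+0.74)] / -1000 = +0.0010000
|∇h| = √(-0.003700² + 0.0010000²) = 0.003833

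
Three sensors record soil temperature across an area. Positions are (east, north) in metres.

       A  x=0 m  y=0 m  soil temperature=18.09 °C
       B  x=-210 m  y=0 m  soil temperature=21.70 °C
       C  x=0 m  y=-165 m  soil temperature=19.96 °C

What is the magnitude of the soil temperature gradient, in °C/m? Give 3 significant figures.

0.0206 °C/m

∂T/∂x = (21.70 − 18.09) / (-210 − 0) = -0.01719
∂T/∂y = (19.96 − 18.09) / (-165 − 0) = -0.01133
|∇f| = √(-0.01719² + -0.01133²) = 0.02059 °C/m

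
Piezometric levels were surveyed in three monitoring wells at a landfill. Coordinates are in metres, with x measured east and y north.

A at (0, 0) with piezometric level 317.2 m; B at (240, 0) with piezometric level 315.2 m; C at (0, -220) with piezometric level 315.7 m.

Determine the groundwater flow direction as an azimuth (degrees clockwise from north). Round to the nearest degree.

129°

∂h/∂x = (315.2 − 317.2) / (240 − 0) = -0.008333
∂h/∂y = (315.7 − 317.2) / (-220 − 0) = +0.006818
Flow direction (−∇h) has components (+0.008333 E, -0.006818 N).
Azimuth = atan2(E, N) = atan2(+0.008333, -0.006818) = 129.3° ≈ 129°.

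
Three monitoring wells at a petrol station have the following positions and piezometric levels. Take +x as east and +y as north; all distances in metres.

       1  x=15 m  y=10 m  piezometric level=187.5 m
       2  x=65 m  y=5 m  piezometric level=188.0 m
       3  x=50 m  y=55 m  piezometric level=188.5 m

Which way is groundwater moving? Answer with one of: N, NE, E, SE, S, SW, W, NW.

SW

Taking 1 as reference: 2−1 = (50, -5, +0.5); 3−1 = (35, 45, +1.0).
Solve a·Δx + b·Δy = Δh: det = 50·45 − 35·(-5) = 2425.
∂h/∂x = [(+0.5)·45 − (+1.0)·(-5)] / 2425 = +0.01134
∂h/∂y = [50·(+1.0) − 35·(+0.5)] / 2425 = +0.01340
Flow = −∇h = (-0.01134 east, -0.01340 north), which points southwest.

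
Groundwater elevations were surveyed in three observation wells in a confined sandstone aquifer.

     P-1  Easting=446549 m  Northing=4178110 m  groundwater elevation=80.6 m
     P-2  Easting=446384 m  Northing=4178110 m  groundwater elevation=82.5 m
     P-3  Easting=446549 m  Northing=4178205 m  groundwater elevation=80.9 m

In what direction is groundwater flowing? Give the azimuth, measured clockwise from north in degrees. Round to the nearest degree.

∂h/∂x = (82.5 − 80.6) / (446384 − 446549) = -0.01152
∂h/∂y = (80.9 − 80.6) / (4178205 − 4178110) = +0.003158
Flow direction (−∇h) has components (+0.01152 E, -0.003158 N).
Azimuth = atan2(E, N) = atan2(+0.01152, -0.003158) = 105.3° ≈ 105°.

105°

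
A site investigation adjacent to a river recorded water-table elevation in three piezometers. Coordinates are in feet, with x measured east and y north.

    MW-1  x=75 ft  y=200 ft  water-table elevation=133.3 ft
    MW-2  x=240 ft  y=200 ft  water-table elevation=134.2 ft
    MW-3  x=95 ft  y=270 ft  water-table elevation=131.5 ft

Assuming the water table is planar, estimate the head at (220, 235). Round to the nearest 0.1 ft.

With h = a·x + b·y + c and MW-1 as origin, the differences give:
  165·a + 0·b = +0.9
  20·a + 70·b = -1.8
Eliminate b (×70 and ×0, subtract): 11550·a = 63.00 → a = ∂h/∂x = +0.005455
Back-substitute: b = ∂h/∂y = -0.02727.
h(220, 235) = 133.3 + (+0.005455)·(145) + (-0.02727)·(35) = 133.3 +0.791 -0.955 = 133.136 ft.

133.1 ft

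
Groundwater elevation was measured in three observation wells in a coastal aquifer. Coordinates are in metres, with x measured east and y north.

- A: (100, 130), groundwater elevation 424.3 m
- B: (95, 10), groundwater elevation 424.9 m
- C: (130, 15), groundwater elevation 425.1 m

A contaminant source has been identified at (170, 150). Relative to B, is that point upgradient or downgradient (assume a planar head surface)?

Three-point gradient (reference A): Δ to B = (-5, -120, +0.6), Δ to C = (30, -115, +0.8).
∂h/∂x = +0.006467, ∂h/∂y = -0.005269 (det = 4175).
Head at (170, 150) = 424.3 + (+0.006467)·(70) + (-0.005269)·(20) = 424.65 m.
That is lower than the 424.9 m at B, so the point is downgradient.

downgradient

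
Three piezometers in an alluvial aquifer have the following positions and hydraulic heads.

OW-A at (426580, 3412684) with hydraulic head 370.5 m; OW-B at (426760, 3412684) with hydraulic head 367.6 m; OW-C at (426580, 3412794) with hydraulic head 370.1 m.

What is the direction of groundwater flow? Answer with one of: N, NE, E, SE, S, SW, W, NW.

E

∂h/∂x = (367.6 − 370.5) / (426760 − 426580) = -0.01611
∂h/∂y = (370.1 − 370.5) / (3412794 − 3412684) = -0.003636
Flow = −∇h = (+0.01611 east, +0.003636 north), which points east.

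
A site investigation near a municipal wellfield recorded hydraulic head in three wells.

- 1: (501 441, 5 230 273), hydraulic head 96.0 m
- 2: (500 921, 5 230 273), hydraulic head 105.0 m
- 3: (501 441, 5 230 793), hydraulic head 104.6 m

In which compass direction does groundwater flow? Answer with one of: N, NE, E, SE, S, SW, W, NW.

SE

∂h/∂x = (105.0 − 96.0) / (500921 − 501441) = -0.01731
∂h/∂y = (104.6 − 96.0) / (5230793 − 5230273) = +0.01654
Flow = −∇h = (+0.01731 east, -0.01654 north), which points southeast.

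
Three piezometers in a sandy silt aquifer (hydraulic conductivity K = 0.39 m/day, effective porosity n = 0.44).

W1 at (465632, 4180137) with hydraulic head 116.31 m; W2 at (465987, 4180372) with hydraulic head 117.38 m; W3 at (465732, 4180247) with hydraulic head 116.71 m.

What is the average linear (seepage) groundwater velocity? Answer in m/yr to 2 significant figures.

0.88 m/yr

With h = a·x + b·y + c and W1 as origin, the differences give:
  355·a + 235·b = +1.07
  100·a + 110·b = +0.40
Eliminate b (×110 and ×235, subtract): 15550·a = 23.700 → a = ∂h/∂x = +0.001524
Back-substitute: b = ∂h/∂y = +0.002251.
|∇h| = √(0.001524² + 0.002251²) = 0.002718
Seepage velocity v = K·i/n = 0.39 × 0.002718 / 0.44 = 0.002409 m/day = 0.8799 m/yr.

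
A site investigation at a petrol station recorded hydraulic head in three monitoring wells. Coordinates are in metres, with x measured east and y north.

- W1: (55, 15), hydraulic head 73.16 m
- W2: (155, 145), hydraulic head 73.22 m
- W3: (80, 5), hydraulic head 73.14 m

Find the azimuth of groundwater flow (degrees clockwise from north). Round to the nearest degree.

Differences from W1: to W2 (Δx, Δy, Δh) = (100, 130, +0.06); to W3 = (25, -10, -0.02).
Determinant of the coordinate differences = 100·(-10) − 25·130 = -4250.
∂h/∂x = [(+0.06)·(-10) − (-0.02)·130] / -4250 = -0.0004706
∂h/∂y = [100·(-0.02) − 25·(+0.06)] / -4250 = +0.0008235
Flow direction (−∇h) has components (+0.0004706 E, -0.0008235 N).
Azimuth = atan2(E, N) = atan2(+0.0004706, -0.0008235) = 150.3° ≈ 150°.

150°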